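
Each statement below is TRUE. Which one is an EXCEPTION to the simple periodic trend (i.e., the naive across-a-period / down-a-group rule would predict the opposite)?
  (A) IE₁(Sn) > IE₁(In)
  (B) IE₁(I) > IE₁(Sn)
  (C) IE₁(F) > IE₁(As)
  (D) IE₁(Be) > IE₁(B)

(D)

The general trend: first ionization energy increases across a period and decreases down a group.
(A) Sn (period 5, group 14) vs In (period 5, group 13): the stated order agrees with the simple trend.
(B) I (period 5, group 17) vs Sn (period 5, group 14): the stated order agrees with the simple trend.
(C) F (period 2, group 17) vs As (period 4, group 15): the stated order agrees with the simple trend.
(D) Be (period 2, group 2) vs B (period 2, group 13): the stated order contradicts the simple trend.
The exception is (D): removing B's lone 2p electron is easier than breaking Be's filled 2s².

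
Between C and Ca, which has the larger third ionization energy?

The third ionization energy removes an electron from the +2 ion. For each element: C²⁺ still has 2 valence electrons; Ca²⁺ is the bare [Ar] core.
Core electrons are held far more tightly than valence electrons, so Ca tops the IE_3 order.
The numbers (kJ/mol): C 4620, Ca 4912.
So the third ionization energies run C < Ca.

Ca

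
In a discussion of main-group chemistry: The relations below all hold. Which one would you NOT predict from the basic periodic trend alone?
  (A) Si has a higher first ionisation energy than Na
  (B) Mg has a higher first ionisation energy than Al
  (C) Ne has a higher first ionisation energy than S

The general trend: first ionisation energy increases across a period and decreases down a group.
(A) Si (period 3, group 14) vs Na (period 3, group 1): the stated order agrees with the simple trend.
(B) Mg (period 3, group 2) vs Al (period 3, group 13): the stated order contradicts the simple trend.
(C) Ne (period 2, group 18) vs S (period 3, group 16): the stated order agrees with the simple trend.
The exception is (B): Al's single 3p electron is easier to remove than one from Mg's filled 3s².

(B)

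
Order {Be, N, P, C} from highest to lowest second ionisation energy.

N > C > P > Be

The second ionization energy removes an electron from the +1 ion. For each element: Be⁺ still has 1 valence electron; N⁺ still has 4 valence electrons; P⁺ still has 4 valence electrons; C⁺ still has 3 valence electrons.
All are still removing valence electrons, so compare the +1 ions as you would atoms: IE_2 generally rises across a period (higher Z_eff) and falls down a group (larger shell), subject to the usual subshell exceptions.
Valence configurations: Be⁺ [He]2s¹, N⁺ [He]2s²2p², P⁺ [Ne]3s²3p², C⁺ [He]2s²2p¹.
Approximate IE_2 values (kJ/mol): Be 1757, N 2856, P 1907, C 2353.
Putting it together, IE_2: Be < P < C < N.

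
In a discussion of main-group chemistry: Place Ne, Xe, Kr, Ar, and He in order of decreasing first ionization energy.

He is in period 1, group 18; Ne is in period 2, group 18; Ar is in period 3, group 18; Kr is in period 4, group 18; Xe is in period 5, group 18.
IE₁ increases left→right with effective nuclear charge and decreases top→bottom as the valence shell moves farther out.
All are in group 18, so first ionization energy increases up the group.
So from highest to lowest: He > Ne > Ar > Kr > Xe.

He, Ne, Ar, Kr, Xe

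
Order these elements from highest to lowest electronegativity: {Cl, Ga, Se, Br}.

Cl is in period 3, group 17; Ga is in period 4, group 13; Se is in period 4, group 16; Br is in period 4, group 17.
Atoms toward the upper right of the periodic table pull bonding electrons most strongly.
Here both period and group differ, so the two effects have to be weighed against each other.
Se > Ga: both are in period 4; the period trend gives Se the larger value.
Br > Se: Br lies to the right of Se in period 4, so the across-period effect alone puts Br higher.
Cl > Br: Cl sits above Br in group 17, so the down-group effect alone puts Cl higher.
Approximate values (Pauling): Cl 3.16, Ga 1.81, Se 2.55, Br 2.96.
So from highest to lowest: Cl > Br > Se > Ga.

Cl > Br > Se > Ga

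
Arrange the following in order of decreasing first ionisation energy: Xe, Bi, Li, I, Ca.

Xe > I > Bi > Ca > Li

Li is in period 2, group 1; Ca is in period 4, group 2; I is in period 5, group 17; Xe is in period 5, group 18; Bi is in period 6, group 15.
Removing the outermost electron gets harder across a period and easier down a group.
Neither a single period nor a single group — weigh both effects.
Ca > Li: the two effects oppose for this pair; the across-period effect wins (590 vs 520 kJ/mol).
Bi > Ca: the two effects oppose for this pair; the across-period effect wins (703 vs 590 kJ/mol).
I > Bi: both effects reinforce here, so I is clearly the higher of the two.
Xe > I: Xe lies to the right of I in period 5, so the across-period effect alone puts Xe higher.
Approximate values (kJ/mol): Li 520, Ca 590, I 1008, Xe 1170, Bi 703.
So from highest to lowest: Xe > I > Bi > Ca > Li.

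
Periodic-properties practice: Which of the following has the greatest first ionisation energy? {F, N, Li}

Li is in period 2, group 1; N is in period 2, group 15; F is in period 2, group 17.
First ionization energy rises across a period (greater Z_eff holds electrons more tightly) and falls down a group (valence electrons are farther from the nucleus).
All lie in period 2, so first ionization energy increases left to right.
The greatest first ionisation energy among these belongs to F.

F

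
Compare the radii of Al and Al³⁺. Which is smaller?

Al³⁺

Forming Al³⁺ removes 3 electrons from Al. Fewer electrons for the same nuclear charge means less shielding and a higher Z_eff on the remaining electrons, and for main-group metals the entire outer shell is lost.
A cation is smaller than its parent atom: Al³⁺ < Al.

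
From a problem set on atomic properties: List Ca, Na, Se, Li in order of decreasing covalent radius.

Li is in period 2, group 1; Na is in period 3, group 1; Ca is in period 4, group 2; Se is in period 4, group 16.
Moving right in a period, electrons are added to the same shell under a stronger nuclear pull, so atoms get smaller; moving down, a new shell is opened and atoms get larger.
These span different periods and groups, so the two trends combine.
Li > Se: the two effects oppose for this pair; the across-period effect wins (133 vs 116 pm).
Na > Li: Na sits below Li in group 1, so the down-group effect alone puts Na larger.
Ca > Na: the two effects oppose for this pair; the down-group effect wins (171 vs 155 pm).
For reference (pm): Li 133, Na 155, Ca 171, Se 116.
So from largest to smallest: Ca > Na > Li > Se.

Ca > Na > Li > Se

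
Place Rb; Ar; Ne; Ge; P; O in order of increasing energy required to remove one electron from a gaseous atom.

Rb < Ge < P < O < Ar < Ne

O is in period 2, group 16; Ne is in period 2, group 18; P is in period 3, group 15; Ar is in period 3, group 18; Ge is in period 4, group 14; Rb is in period 5, group 1.
Removing the outermost electron gets harder across a period and easier down a group.
Neither a single period nor a single group — weigh both effects.
Ge > Rb: relative to Rb, both the across-period and down-group shifts push Ge's first ionization energy up.
P > Ge: both effects reinforce here, so P is clearly the higher of the two.
O > P: relative to P, both the across-period and down-group shifts push O's first ionization energy up.
Ar > O: the two effects oppose for this pair; the across-period effect wins (1521 vs 1314 kJ/mol).
Ne > Ar: they share group 18; the group trend gives Ne the larger value.
Approximate values (kJ/mol): O 1314, Ne 2081, P 1012, Ar 1521, Ge 762, Rb 403.
So from lowest to highest: Rb < Ge < P < O < Ar < Ne.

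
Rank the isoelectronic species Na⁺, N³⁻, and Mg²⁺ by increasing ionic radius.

All of these have 10 electrons, so size is governed by nuclear charge alone: the more protons, the stronger the pull on the same electron cloud, and the smaller the ion.
Nuclear charges: Mg²⁺ (Z=12), Na⁺ (Z=11), N³⁻ (Z=7).
Smallest to largest: Mg²⁺ < Na⁺ < N³⁻.

Mg²⁺ < Na⁺ < N³⁻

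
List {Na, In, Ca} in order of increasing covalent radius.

Radius decreases left→right (rising Z_eff, same n) and increases top→bottom (higher n).
These sit on a diagonal, where the across-period and down-group effects partly cancel.
Na > In: the two effects oppose for this pair; the across-period effect wins (155 vs 142 pm).
Ca > Na: the two effects oppose for this pair; the down-group effect wins (171 vs 155 pm).
Approximate values (pm): Na 155, Ca 171, In 142.
So from smallest to largest: In < Na < Ca.

In < Na < Ca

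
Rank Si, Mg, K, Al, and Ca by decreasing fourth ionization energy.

IE_4 is the cost of taking one more electron from the +3 cation: Si³⁺ still has 1 valence electron; Mg³⁺ is already 1 electron into the core; K³⁺ is already 2 electrons into the core; Al³⁺ is the bare [Ne] core; Ca³⁺ is already 1 electron into the core.
Core electrons are held far more tightly than valence electrons, so K, Ca, Mg and Al top the IE_4 order.
The numbers (kJ/mol): Si 4356, Mg 10543, K 5877, Al 11577, Ca 6491.
Hence IE_4: Si < K < Ca < Mg < Al.

Al > Mg > Ca > K > Si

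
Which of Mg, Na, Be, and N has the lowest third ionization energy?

N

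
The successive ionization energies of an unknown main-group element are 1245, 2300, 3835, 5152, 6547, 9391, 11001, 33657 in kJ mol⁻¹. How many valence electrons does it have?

7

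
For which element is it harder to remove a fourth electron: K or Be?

Be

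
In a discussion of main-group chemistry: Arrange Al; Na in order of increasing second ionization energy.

Consider each +1 ion: Al⁺ still has 2 valence electrons; Na⁺ is the bare [Ne] core.
Breaking into a closed-shell core is much more expensive than removing a leftover valence electron — Na has the largest IE_2 here.
Tabulated IE_2 (kJ/mol): Al 1817, Na 4562.
Putting it together, IE_2: Al < Na.

Al, Na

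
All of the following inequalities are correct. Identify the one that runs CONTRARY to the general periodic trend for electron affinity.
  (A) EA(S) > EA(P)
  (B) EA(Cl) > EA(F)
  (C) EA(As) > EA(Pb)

(B)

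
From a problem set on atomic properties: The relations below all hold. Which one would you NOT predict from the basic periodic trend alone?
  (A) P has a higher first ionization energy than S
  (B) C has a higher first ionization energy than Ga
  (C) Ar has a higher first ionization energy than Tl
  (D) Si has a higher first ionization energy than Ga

(A)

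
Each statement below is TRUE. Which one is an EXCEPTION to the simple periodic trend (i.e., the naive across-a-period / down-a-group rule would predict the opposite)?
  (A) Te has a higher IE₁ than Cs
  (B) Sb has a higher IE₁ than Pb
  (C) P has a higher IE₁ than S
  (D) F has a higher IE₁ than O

The general trend: IE₁ increases across a period and decreases down a group.
(A) Te (period 5, group 16) vs Cs (period 6, group 1): the stated order agrees with the simple trend.
(B) Sb (period 5, group 15) vs Pb (period 6, group 14): the stated order agrees with the simple trend.
(C) P (period 3, group 15) vs S (period 3, group 16): the stated order contradicts the simple trend.
(D) F (period 2, group 17) vs O (period 2, group 16): the stated order agrees with the simple trend.
The exception is (C): S (3p⁴) ionizes more easily than half-filled P (3p³) because the paired 3p electron in S is pushed out by e⁻–e⁻ repulsion.

(C)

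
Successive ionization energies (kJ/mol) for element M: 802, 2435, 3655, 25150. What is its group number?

Look for the largest jump between consecutive ionization energies: IE4/IE3 ≈ 6.9, far larger than any earlier ratio.
That jump marks the point where a core electron is being removed. So the atom has 3 valence electrons.
A main-group element with 3 valence electrons is in group 13.

Group 13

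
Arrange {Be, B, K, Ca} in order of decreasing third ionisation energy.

Be, Ca, K, B

The third ionization energy removes an electron from the +2 ion. For each element: Be²⁺ is the bare [He] core; B²⁺ still has 1 valence electron; K²⁺ is already 1 electron into the core; Ca²⁺ is the bare [Ar] core.
Core electrons are held far more tightly than valence electrons, so K, Ca and Be top the IE_3 order.
The numbers (kJ/mol): Be 14849, B 3660, K 4420, Ca 4912.
Overall IE_3 order: B < K < Ca < Be.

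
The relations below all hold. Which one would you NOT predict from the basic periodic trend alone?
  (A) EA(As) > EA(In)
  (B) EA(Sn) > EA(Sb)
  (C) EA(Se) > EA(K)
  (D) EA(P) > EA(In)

The general trend: electron affinity increases across a period and decreases down a group.
(A) As (period 4, group 15) vs In (period 5, group 13): the stated order agrees with the simple trend.
(B) Sn (period 5, group 14) vs Sb (period 5, group 15): the stated order contradicts the simple trend.
(C) Se (period 4, group 16) vs K (period 4, group 1): the stated order agrees with the simple trend.
(D) P (period 3, group 15) vs In (period 5, group 13): the stated order agrees with the simple trend.
The exception is (B): adding an electron to Sb's half-filled 5p³ is unfavourable, so Sn has the more exothermic EA.

(B)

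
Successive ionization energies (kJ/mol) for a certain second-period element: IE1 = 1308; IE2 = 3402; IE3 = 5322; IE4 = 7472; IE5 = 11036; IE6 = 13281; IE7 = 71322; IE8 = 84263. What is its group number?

Look for the largest jump between consecutive ionization energies: IE7/IE6 ≈ 5.4, far larger than any earlier ratio.
That jump marks the point where a core electron is being removed. So the atom has 6 valence electrons.
A main-group element with 6 valence electrons is in group 16.

Group 16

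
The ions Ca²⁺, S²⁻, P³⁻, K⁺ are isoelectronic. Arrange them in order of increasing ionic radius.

Ca²⁺ < K⁺ < S²⁻ < P³⁻

All of these have 18 electrons, so size is governed by nuclear charge alone: the more protons, the stronger the pull on the same electron cloud, and the smaller the ion.
Nuclear charges: Ca²⁺ (Z=20), K⁺ (Z=19), S²⁻ (Z=16), P³⁻ (Z=15).
Smallest to largest: Ca²⁺ < K⁺ < S²⁻ < P³⁻.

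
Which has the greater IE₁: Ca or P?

P

Removing the outermost electron gets harder across a period and easier down a group.
These span different periods and groups, so the two trends combine.
P > Ca: relative to Ca, both the across-period and down-group shifts push P's first ionization energy up.
Tabulated first ionization energy (kJ/mol): P 1012, Ca 590.
So P has the greater IE₁ (P > Ca).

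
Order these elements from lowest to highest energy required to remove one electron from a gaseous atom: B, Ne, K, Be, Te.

K, B, Te, Be, Ne

First ionization energy rises across a period (greater Z_eff holds electrons more tightly) and falls down a group (valence electrons are farther from the nucleus).
Neither a single period nor a single group — weigh both effects.
B > K: relative to K, both the across-period and down-group shifts push B's first ionization energy up.
Te > B: the two effects oppose for this pair; the across-period effect wins (869 vs 801 kJ/mol).
Be > Te: the two effects oppose for this pair; the down-group effect wins (900 vs 869 kJ/mol).
Ne > Be: both are in period 2; the period trend gives Ne the larger value.
Note the exception: Be has a higher first ionization energy than B, contrary to the simple trend — removing B's lone 2p electron is easier than breaking Be's filled 2s².
Approximate values (kJ/mol): Be 900, B 801, Ne 2081, K 419, Te 869.
So from lowest to highest: K < B < Te < Be < Ne.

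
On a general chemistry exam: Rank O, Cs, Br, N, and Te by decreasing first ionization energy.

N is in period 2, group 15; O is in period 2, group 16; Br is in period 4, group 17; Te is in period 5, group 16; Cs is in period 6, group 1.
First ionization energy rises across a period (greater Z_eff holds electrons more tightly) and falls down a group (valence electrons are farther from the nucleus).
Here both period and group differ, so the two effects have to be weighed against each other.
Te > Cs: relative to Cs, both the across-period and down-group shifts push Te's first ionization energy up.
Br > Te: relative to Te, both the across-period and down-group shifts push Br's first ionization energy up.
O > Br: period and group pull opposite ways; the down-group shift dominates (1314 vs 1140 kJ/mol).
N > O: this pair runs against the simple trend — see the exception note.
Note the exception: N has a higher first ionization energy than O, contrary to the simple trend — pairing an electron in O's 2p⁴ costs repulsion energy, so O ionizes more easily than half-filled N (2p³).
For reference (kJ/mol): N 1402, O 1314, Br 1140, Te 869, Cs 376.
So from highest to lowest: N > O > Br > Te > Cs.

N > O > Br > Te > Cs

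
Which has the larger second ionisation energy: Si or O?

O

After 1 electron has been removed, what remains? Si⁺ still has 3 valence electrons; O⁺ still has 5 valence electrons.
All are still removing valence electrons, so compare the +1 ions as you would atoms: IE_2 generally rises across a period (higher Z_eff) and falls down a group (larger shell), subject to the usual subshell exceptions.
Valence configurations: Si⁺ [Ne]3s²3p¹, O⁺ [He]2s²2p³.
Tabulated IE_2 (kJ/mol): Si 1577, O 3388.
Putting it together, IE_2: Si < O.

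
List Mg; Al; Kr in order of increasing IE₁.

Al < Mg < Kr

Mg is in period 3, group 2; Al is in period 3, group 13; Kr is in period 4, group 18.
IE₁ increases left→right with effective nuclear charge and decreases top→bottom as the valence shell moves farther out.
These span different periods and groups, so the two trends combine.
Mg > Al: this pair runs against the simple trend — see the exception note.
Kr > Mg: period and group pull opposite ways; the across-period shift dominates (1351 vs 738 kJ/mol).
Note the exception: Mg has a higher first ionization energy than Al, contrary to the simple trend — Al's single 3p electron is easier to remove than one from Mg's filled 3s².
Approximate values (kJ/mol): Mg 738, Al 578, Kr 1351.
So from lowest to highest: Al < Mg < Kr.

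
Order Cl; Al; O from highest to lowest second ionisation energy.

O > Cl > Al

After 1 electron has been removed, what remains? Cl⁺ still has 6 valence electrons; Al⁺ still has 2 valence electrons; O⁺ still has 5 valence electrons.
All are still removing valence electrons, so compare the +1 ions as you would atoms: IE_2 generally rises across a period (higher Z_eff) and falls down a group (larger shell), subject to the usual subshell exceptions.
Valence configurations: Cl⁺ [Ne]3s²3p⁴, Al⁺ [Ne]3s², O⁺ [He]2s²2p³.
The numbers (kJ/mol): Cl 2298, Al 1817, O 3388.
Overall IE_2 order: Al < Cl < O.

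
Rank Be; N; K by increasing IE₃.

K < N < Be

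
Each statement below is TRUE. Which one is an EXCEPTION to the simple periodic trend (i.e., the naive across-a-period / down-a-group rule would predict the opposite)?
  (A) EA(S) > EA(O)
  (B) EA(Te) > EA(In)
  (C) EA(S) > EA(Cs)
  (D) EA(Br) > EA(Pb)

(A)

The general trend: electron affinity increases across a period and decreases down a group.
(A) S (period 3, group 16) vs O (period 2, group 16): the stated order contradicts the simple trend.
(B) Te (period 5, group 16) vs In (period 5, group 13): the stated order agrees with the simple trend.
(C) S (period 3, group 16) vs Cs (period 6, group 1): the stated order agrees with the simple trend.
(D) Br (period 4, group 17) vs Pb (period 6, group 14): the stated order agrees with the simple trend.
The exception is (A): the compact 2p subshell of O repels the added electron more than S's larger 3p does.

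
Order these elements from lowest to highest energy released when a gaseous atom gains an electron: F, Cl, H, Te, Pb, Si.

H is in period 1, group 1; F is in period 2, group 17; Si is in period 3, group 14; Cl is in period 3, group 17; Te is in period 5, group 16; Pb is in period 6, group 14.
Atoms with high Z_eff and room in the valence shell (especially the halogens) have the most exothermic electron affinities.
Neither a single period nor a single group — weigh both effects.
H > Pb: period and group pull opposite ways; the down-group shift dominates (73 vs 35 kJ/mol).
Si > H: period and group pull opposite ways; the across-period shift dominates (134 vs 73 kJ/mol).
Te > Si: the two effects oppose for this pair; the across-period effect wins (190 vs 134 kJ/mol).
F > Te: both effects reinforce here, so F is clearly the higher of the two.
Cl > F: this pair runs against the simple trend — see the exception note.
Note the exception: Cl has a higher electron affinity than F, contrary to the simple trend — F's small 2p subshell makes the incoming electron feel strong e⁻–e⁻ repulsion, so Cl actually releases more energy on gaining an electron.
For reference (kJ/mol): H 73, F 328, Si 134, Cl 349, Te 190, Pb 35.
So from lowest to highest: Pb < H < Si < Te < F < Cl.

Pb, H, Si, Te, F, Cl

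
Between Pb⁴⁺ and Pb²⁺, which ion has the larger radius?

Pb²⁺

Both ions have Z = 82 protons, but Pb⁴⁺ has lost more electrons, so its remaining electrons feel a larger effective nuclear charge per electron and are pulled in more tightly.
Higher positive charge → smaller ion, so Pb²⁺ > Pb⁴⁺.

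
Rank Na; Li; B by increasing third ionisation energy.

The third ionization energy removes an electron from the +2 ion. For each element: Na²⁺ is already 1 electron into the core; Li²⁺ is already 1 electron into the core; B²⁺ still has 1 valence electron.
Core electrons are held far more tightly than valence electrons, so Na and Li top the IE_3 order.
Approximate IE_3 values (kJ/mol): Na 6910, Li 11815, B 3660.
Overall IE_3 order: B < Na < Li.

B < Na < Li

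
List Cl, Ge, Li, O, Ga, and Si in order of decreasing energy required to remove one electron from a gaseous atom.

O, Cl, Si, Ge, Ga, Li

Li is in period 2, group 1; O is in period 2, group 16; Si is in period 3, group 14; Cl is in period 3, group 17; Ga is in period 4, group 13; Ge is in period 4, group 14.
Across a period the outer electron is held more tightly (higher IE₁); down a group it sits in a higher shell, more shielded, and comes off more easily.
Neither a single period nor a single group — weigh both effects.
Ga > Li: period and group pull opposite ways; the across-period shift dominates (579 vs 520 kJ/mol).
Ge > Ga: Ge lies to the right of Ga in period 4, so the across-period effect alone puts Ge higher.
Si > Ge: they share group 14; the group trend gives Si the larger value.
Cl > Si: Cl lies to the right of Si in period 3, so the across-period effect alone puts Cl higher.
O > Cl: the two effects oppose for this pair; the down-group effect wins (1314 vs 1251 kJ/mol).
For reference (kJ/mol): Li 520, O 1314, Si 786, Cl 1251, Ga 579, Ge 762.
So from highest to lowest: O > Cl > Si > Ge > Ga > Li.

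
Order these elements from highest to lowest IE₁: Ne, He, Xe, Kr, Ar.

He is in period 1, group 18; Ne is in period 2, group 18; Ar is in period 3, group 18; Kr is in period 4, group 18; Xe is in period 5, group 18.
Across a period the outer electron is held more tightly (higher IE₁); down a group it sits in a higher shell, more shielded, and comes off more easily.
All are in group 18, so first ionization energy increases up the group.
So from highest to lowest: He > Ne > Ar > Kr > Xe.

He > Ne > Ar > Kr > Xe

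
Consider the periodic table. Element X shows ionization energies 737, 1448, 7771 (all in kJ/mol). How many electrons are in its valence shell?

2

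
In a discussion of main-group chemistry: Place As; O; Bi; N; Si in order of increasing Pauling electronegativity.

Si, Bi, As, N, O

N is in period 2, group 15; O is in period 2, group 16; Si is in period 3, group 14; As is in period 4, group 15; Bi is in period 6, group 15.
Smaller atoms with higher effective nuclear charge are more electronegative.
Neither a single period nor a single group — weigh both effects.
Bi > Si: period and group pull opposite ways; the across-period shift dominates (2.02 vs 1.90).
As > Bi: As sits above Bi in group 15, so the down-group effect alone puts As higher.
N > As: N sits above As in group 15, so the down-group effect alone puts N higher.
O > N: both are in period 2; the period trend gives O the larger value.
Tabulated electronegativity (Pauling): N 3.04, O 3.44, Si 1.90, As 2.18, Bi 2.02.
So from lowest to highest: Si < Bi < As < N < O.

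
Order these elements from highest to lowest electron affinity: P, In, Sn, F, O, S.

O is in period 2, group 16; F is in period 2, group 17; P is in period 3, group 15; S is in period 3, group 16; In is in period 5, group 13; Sn is in period 5, group 14.
Atoms with high Z_eff and room in the valence shell (especially the halogens) have the most exothermic electron affinities.
Here both period and group differ, so the two effects have to be weighed against each other.
P > In: both effects reinforce here, so P is clearly the higher of the two.
Sn > P: this pair runs against the simple trend — see the exception note.
O > Sn: relative to Sn, both the across-period and down-group shifts push O's electron affinity up.
S > O: this pair runs against the simple trend — see the exception note.
F > S: relative to S, both the across-period and down-group shifts push F's electron affinity up.
Note the exception: Sn has a higher electron affinity than P, contrary to the simple trend — adding an electron to P's half-filled np³ subshell costs electron-pairing energy.
Note the exception: S has a higher electron affinity than O, contrary to the simple trend — the compact 2p subshell of O repels the added electron more than S's larger 3p does.
Tabulated electron affinity (kJ/mol): O 141, F 328, P 72, S 200, In 29, Sn 107.
So from highest to lowest: F > S > O > Sn > P > In.

F, S, O, Sn, P, In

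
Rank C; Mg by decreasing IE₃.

Mg > C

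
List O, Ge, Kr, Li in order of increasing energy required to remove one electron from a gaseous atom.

Li is in period 2, group 1; O is in period 2, group 16; Ge is in period 4, group 14; Kr is in period 4, group 18.
IE₁ increases left→right with effective nuclear charge and decreases top→bottom as the valence shell moves farther out.
Neither a single period nor a single group — weigh both effects.
Ge > Li: period and group pull opposite ways; the across-period shift dominates (762 vs 520 kJ/mol).
O > Ge: relative to Ge, both the across-period and down-group shifts push O's first ionization energy up.
Kr > O: the two effects oppose for this pair; the across-period effect wins (1351 vs 1314 kJ/mol).
For reference (kJ/mol): Li 520, O 1314, Ge 762, Kr 1351.
So from lowest to highest: Li < Ge < O < Kr.

Li < Ge < O < Kr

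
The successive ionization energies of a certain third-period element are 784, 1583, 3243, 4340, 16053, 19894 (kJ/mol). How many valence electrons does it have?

4

Look for the largest jump between consecutive ionization energies: IE5/IE4 ≈ 3.7, far larger than any earlier ratio.
That jump marks the point where a core electron is being removed. So the atom has 4 valence electrons.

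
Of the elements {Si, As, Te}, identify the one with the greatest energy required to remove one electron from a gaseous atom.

As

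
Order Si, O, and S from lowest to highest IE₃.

Si, S, O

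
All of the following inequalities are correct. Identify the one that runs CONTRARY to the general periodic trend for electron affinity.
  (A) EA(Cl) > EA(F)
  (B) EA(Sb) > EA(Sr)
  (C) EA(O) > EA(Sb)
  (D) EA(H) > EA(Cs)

The general trend: electron affinity increases across a period and decreases down a group.
(A) Cl (period 3, group 17) vs F (period 2, group 17): the stated order contradicts the simple trend.
(B) Sb (period 5, group 15) vs Sr (period 5, group 2): the stated order agrees with the simple trend.
(C) O (period 2, group 16) vs Sb (period 5, group 15): the stated order agrees with the simple trend.
(D) H (period 1, group 1) vs Cs (period 6, group 1): the stated order agrees with the simple trend.
The exception is (A): F's small 2p subshell makes the incoming electron feel strong e⁻–e⁻ repulsion, so Cl actually releases more energy on gaining an electron.

(A)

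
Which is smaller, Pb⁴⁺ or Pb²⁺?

Pb⁴⁺

Both ions have Z = 82 protons, but Pb⁴⁺ has lost more electrons, so its remaining electrons feel a larger effective nuclear charge per electron and are pulled in more tightly.
Higher positive charge → smaller ion, so Pb²⁺ > Pb⁴⁺.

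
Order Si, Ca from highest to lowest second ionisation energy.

After 1 electron has been removed, what remains? Si⁺ still has 3 valence electrons; Ca⁺ still has 1 valence electron.
All are still removing valence electrons, so compare the +1 ions as you would atoms: IE_2 generally rises across a period (higher Z_eff) and falls down a group (larger shell), subject to the usual subshell exceptions.
Valence configurations: Si⁺ [Ne]3s²3p¹, Ca⁺ [Ar]4s¹.
The numbers (kJ/mol): Si 1577, Ca 1145.
Putting it together, IE_2: Ca < Si.

Si, Ca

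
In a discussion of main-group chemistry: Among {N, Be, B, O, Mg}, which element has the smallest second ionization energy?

After 1 electron has been removed, what remains? N⁺ still has 4 valence electrons; Be⁺ still has 1 valence electron; B⁺ still has 2 valence electrons; O⁺ still has 5 valence electrons; Mg⁺ still has 1 valence electron.
All are still removing valence electrons, so compare the +1 ions as you would atoms: IE_2 generally rises across a period (higher Z_eff) and falls down a group (larger shell), subject to the usual subshell exceptions.
Valence configurations: N⁺ [He]2s²2p², Be⁺ [He]2s¹, B⁺ [He]2s², O⁺ [He]2s²2p³, Mg⁺ [Ne]3s¹.
The numbers (kJ/mol): N 2856, Be 1757, B 2427, O 3388, Mg 1451.
Overall IE_2 order: Mg < Be < B < N < O.

Mg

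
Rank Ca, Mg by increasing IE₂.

Ca < Mg

The second ionization energy removes an electron from the +1 ion. For each element: Ca⁺ still has 1 valence electron; Mg⁺ still has 1 valence electron.
All are still removing valence electrons, so compare the +1 ions as you would atoms: IE_2 generally rises across a period (higher Z_eff) and falls down a group (larger shell), subject to the usual subshell exceptions.
Valence configurations: Ca⁺ [Ar]4s¹, Mg⁺ [Ne]3s¹.
The numbers (kJ/mol): Ca 1145, Mg 1451.
Putting it together, IE_2: Ca < Mg.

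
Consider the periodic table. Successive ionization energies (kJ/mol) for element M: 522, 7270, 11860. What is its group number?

Group 1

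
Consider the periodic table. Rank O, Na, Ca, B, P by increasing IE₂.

Ca < P < B < O < Na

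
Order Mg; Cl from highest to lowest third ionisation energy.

The third ionization energy removes an electron from the +2 ion. For each element: Mg²⁺ is the bare [Ne] core; Cl²⁺ still has 5 valence electrons.
Core electrons are held far more tightly than valence electrons, so Mg tops the IE_3 order.
The numbers (kJ/mol): Mg 7733, Cl 3822.
Hence IE_3: Cl < Mg.

Mg > Cl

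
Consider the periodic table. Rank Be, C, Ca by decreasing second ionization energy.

C > Be > Ca

IE_2 is the cost of taking one more electron from the +1 cation: Be⁺ still has 1 valence electron; C⁺ still has 3 valence electrons; Ca⁺ still has 1 valence electron.
All are still removing valence electrons, so compare the +1 ions as you would atoms: IE_2 generally rises across a period (higher Z_eff) and falls down a group (larger shell), subject to the usual subshell exceptions.
Valence configurations: Be⁺ [He]2s¹, C⁺ [He]2s²2p¹, Ca⁺ [Ar]4s¹.
Tabulated IE_2 (kJ/mol): Be 1757, C 2353, Ca 1145.
Putting it together, IE_2: Ca < Be < C.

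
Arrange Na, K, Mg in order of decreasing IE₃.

After 2 electrons have been removed, what remains? Na²⁺ is already 1 electron into the core; K²⁺ is already 1 electron into the core; Mg²⁺ is the bare [Ne] core.
All of these are removing an electron from a noble-gas core or deeper; the smaller core (lower principal quantum number) is held far more tightly, and within a period the higher nuclear charge binds the same core more tightly.
Approximate IE_3 values (kJ/mol): Na 6910, K 4420, Mg 7733.
Putting it together, IE_3: K < Na < Mg.

Mg > Na > K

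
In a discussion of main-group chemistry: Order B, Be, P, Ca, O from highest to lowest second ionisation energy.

O > B > P > Be > Ca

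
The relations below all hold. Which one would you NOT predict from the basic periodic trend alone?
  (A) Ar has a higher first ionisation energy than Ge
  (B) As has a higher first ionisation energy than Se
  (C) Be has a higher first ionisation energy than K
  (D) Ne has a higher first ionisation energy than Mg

(B)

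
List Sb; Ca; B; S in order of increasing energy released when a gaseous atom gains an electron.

Ca, B, Sb, S

EA tends to increase across a period and decrease down a group, though the pattern is less regular than for IE or radius.
Here both period and group differ, so the two effects have to be weighed against each other.
B > Ca: both effects reinforce here, so B is clearly the higher of the two.
Sb > B: the two effects oppose for this pair; the across-period effect wins (103 vs 27 kJ/mol).
S > Sb: both effects reinforce here, so S is clearly the higher of the two.
For reference (kJ/mol): B 27, S 200, Ca 2, Sb 103.
So from lowest to highest: Ca < B < Sb < S.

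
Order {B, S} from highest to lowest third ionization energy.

B > S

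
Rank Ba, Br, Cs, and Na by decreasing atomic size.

Cs > Ba > Na > Br

Na is in period 3, group 1; Br is in period 4, group 17; Cs is in period 6, group 1; Ba is in period 6, group 2.
Radius decreases left→right (rising Z_eff, same n) and increases top→bottom (higher n).
Here both period and group differ, so the two effects have to be weighed against each other.
Na > Br: the two effects oppose for this pair; the across-period effect wins (155 vs 114 pm).
Ba > Na: period and group pull opposite ways; the down-group shift dominates (196 vs 155 pm).
Cs > Ba: Cs lies to the left of Ba in period 6, so the across-period effect alone puts Cs larger.
Tabulated atomic radius (pm): Na 155, Br 114, Cs 232, Ba 196.
So from largest to smallest: Cs > Ba > Na > Br.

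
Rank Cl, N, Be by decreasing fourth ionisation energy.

IE_4 is the cost of taking one more electron from the +3 cation: Cl³⁺ still has 4 valence electrons; N³⁺ still has 2 valence electrons; Be³⁺ is already 1 electron into the core.
Breaking into a closed-shell core is much more expensive than removing a leftover valence electron — Be has the largest IE_4 here.
Valence configurations: Cl³⁺ [Ne]3s²3p², N³⁺ [He]2s².
Approximate IE_4 values (kJ/mol): Cl 5159, N 7475, Be 21007.
So the fourth ionization energies run Cl < N < Be.

Be > N > Cl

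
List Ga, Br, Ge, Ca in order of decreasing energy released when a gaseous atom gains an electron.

Br, Ge, Ga, Ca

Ca is in period 4, group 2; Ga is in period 4, group 13; Ge is in period 4, group 14; Br is in period 4, group 17.
Electron affinity generally becomes more exothermic across a period toward the halogens and less exothermic down a group.
All lie in period 4, so electron affinity increases left to right.
So from highest to lowest: Br > Ge > Ga > Ca.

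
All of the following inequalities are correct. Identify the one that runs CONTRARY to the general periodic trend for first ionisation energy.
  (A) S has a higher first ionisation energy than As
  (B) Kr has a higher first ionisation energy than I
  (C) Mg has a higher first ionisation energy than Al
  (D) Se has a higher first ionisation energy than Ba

(C)

The general trend: first ionisation energy increases across a period and decreases down a group.
(A) S (period 3, group 16) vs As (period 4, group 15): the stated order agrees with the simple trend.
(B) Kr (period 4, group 18) vs I (period 5, group 17): the stated order agrees with the simple trend.
(C) Mg (period 3, group 2) vs Al (period 3, group 13): the stated order contradicts the simple trend.
(D) Se (period 4, group 16) vs Ba (period 6, group 2): the stated order agrees with the simple trend.
The exception is (C): Al's single 3p electron is easier to remove than one from Mg's filled 3s².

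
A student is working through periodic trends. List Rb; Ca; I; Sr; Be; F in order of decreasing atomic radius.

Be is in period 2, group 2; F is in period 2, group 17; Ca is in period 4, group 2; Rb is in period 5, group 1; Sr is in period 5, group 2; I is in period 5, group 17.
Radius decreases left→right (rising Z_eff, same n) and increases top→bottom (higher n).
Here both period and group differ, so the two effects have to be weighed against each other.
Be > F: Be lies to the left of F in period 2, so the across-period effect alone puts Be larger.
I > Be: period and group pull opposite ways; the down-group shift dominates (133 vs 102 pm).
Ca > I: the two effects oppose for this pair; the across-period effect wins (171 vs 133 pm).
Sr > Ca: they share group 2; the group trend gives Sr the larger value.
Rb > Sr: both are in period 5; the period trend gives Rb the larger value.
Tabulated atomic radius (pm): Be 102, F 64, Ca 171, Rb 210, Sr 185, I 133.
So from largest to smallest: Rb > Sr > Ca > I > Be > F.

Rb > Sr > Ca > I > Be > F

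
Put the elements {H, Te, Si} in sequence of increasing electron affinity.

H < Si < Te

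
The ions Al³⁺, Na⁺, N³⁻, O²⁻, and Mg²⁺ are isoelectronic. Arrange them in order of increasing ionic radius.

Al³⁺, Mg²⁺, Na⁺, O²⁻, N³⁻

All of these have 10 electrons, so size is governed by nuclear charge alone: the more protons, the stronger the pull on the same electron cloud, and the smaller the ion.
Nuclear charges: Al³⁺ (Z=13), Mg²⁺ (Z=12), Na⁺ (Z=11), O²⁻ (Z=8), N³⁻ (Z=7).
Smallest to largest: Al³⁺ < Mg²⁺ < Na⁺ < O²⁻ < N³⁻.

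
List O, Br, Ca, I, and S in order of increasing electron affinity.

Ca < O < S < I < Br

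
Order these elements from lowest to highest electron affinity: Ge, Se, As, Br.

As < Ge < Se < Br

Ge is in period 4, group 14; As is in period 4, group 15; Se is in period 4, group 16; Br is in period 4, group 17.
Adding an electron releases more energy for atoms nearer the top right (short of the noble gases).
All lie in period 4; the across-period trend (electron affinity increases left to right) applies, with the exception below.
Note the exception: Ge has a higher electron affinity than As, contrary to the simple trend — adding an electron to As's half-filled 4p³ is unfavourable, so Ge (4p²) has the more exothermic EA.
For reference (kJ/mol): Ge 119, As 78, Se 195, Br 325.
So from lowest to highest: As < Ge < Se < Br.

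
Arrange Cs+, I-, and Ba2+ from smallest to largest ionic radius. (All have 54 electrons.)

Ba2+ < Cs+ < I-

All of these have 54 electrons, so size is governed by nuclear charge alone: the more protons, the stronger the pull on the same electron cloud, and the smaller the ion.
Nuclear charges: Ba2+ (Z=56), Cs+ (Z=55), I- (Z=53).
Smallest to largest: Ba2+ < Cs+ < I-.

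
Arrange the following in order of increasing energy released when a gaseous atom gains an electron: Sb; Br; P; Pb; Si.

Pb < P < Sb < Si < Br

Si is in period 3, group 14; P is in period 3, group 15; Br is in period 4, group 17; Sb is in period 5, group 15; Pb is in period 6, group 14.
Atoms with high Z_eff and room in the valence shell (especially the halogens) have the most exothermic electron affinities.
Neither a single period nor a single group — weigh both effects.
P > Pb: relative to Pb, both the across-period and down-group shifts push P's electron affinity up.
Sb > P: this pair runs against the simple trend — see the exception note.
Si > Sb: period and group pull opposite ways; the down-group shift dominates (134 vs 103 kJ/mol).
Br > Si: period and group pull opposite ways; the across-period shift dominates (325 vs 134 kJ/mol).
Note the exception: Sb has a higher electron affinity than P, contrary to the simple trend — both are half-filled np³, but the pairing/repulsion penalty for the added electron shrinks as the p orbitals become larger and more diffuse down the group, and for Sb that outweighs the weaker nuclear attraction.
Note the exception: Si has a higher electron affinity than P, contrary to the simple trend — adding an electron to P's half-filled 3p³ is unfavourable, so Si (3p²) has the more exothermic EA.
For reference (kJ/mol): Si 134, P 72, Br 325, Sb 103, Pb 35.
So from lowest to highest: Pb < P < Sb < Si < Br.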